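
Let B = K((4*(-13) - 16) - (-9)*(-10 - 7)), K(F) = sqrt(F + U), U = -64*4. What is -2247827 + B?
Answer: -2247827 + 3*I*sqrt(53) ≈ -2.2478e+6 + 21.84*I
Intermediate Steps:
U = -256
K(F) = sqrt(-256 + F) (K(F) = sqrt(F - 256) = sqrt(-256 + F))
B = 3*I*sqrt(53) (B = sqrt(-256 + ((4*(-13) - 16) - (-9)*(-10 - 7))) = sqrt(-256 + ((-52 - 16) - (-9)*(-17))) = sqrt(-256 + (-68 - 1*153)) = sqrt(-256 + (-68 - 153)) = sqrt(-256 - 221) = sqrt(-477) = 3*I*sqrt(53) ≈ 21.84*I)
-2247827 + B = -2247827 + 3*I*sqrt(53)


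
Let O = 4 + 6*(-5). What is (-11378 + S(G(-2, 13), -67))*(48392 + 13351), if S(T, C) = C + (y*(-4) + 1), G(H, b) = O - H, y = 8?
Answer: -708562668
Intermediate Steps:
O = -26 (O = 4 - 30 = -26)
G(H, b) = -26 - H
S(T, C) = -31 + C (S(T, C) = C + (8*(-4) + 1) = C + (-32 + 1) = C - 31 = -31 + C)
(-11378 + S(G(-2, 13), -67))*(48392 + 13351) = (-11378 + (-31 - 67))*(48392 + 13351) = (-11378 - 98)*61743 = -11476*61743 = -708562668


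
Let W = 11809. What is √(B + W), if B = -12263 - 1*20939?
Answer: 3*I*√2377 ≈ 146.26*I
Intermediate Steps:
B = -33202 (B = -12263 - 20939 = -33202)
√(B + W) = √(-33202 + 11809) = √(-21393) = 3*I*√2377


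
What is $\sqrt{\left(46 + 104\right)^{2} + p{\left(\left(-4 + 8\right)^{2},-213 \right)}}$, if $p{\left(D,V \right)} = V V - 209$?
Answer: $2 \sqrt{16915} \approx 260.12$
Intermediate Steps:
$p{\left(D,V \right)} = -209 + V^{2}$ ($p{\left(D,V \right)} = V^{2} - 209 = -209 + V^{2}$)
$\sqrt{\left(46 + 104\right)^{2} + p{\left(\left(-4 + 8\right)^{2},-213 \right)}} = \sqrt{\left(46 + 104\right)^{2} - \left(209 - \left(-213\right)^{2}\right)} = \sqrt{150^{2} + \left(-209 + 45369\right)} = \sqrt{22500 + 45160} = \sqrt{67660} = 2 \sqrt{16915}$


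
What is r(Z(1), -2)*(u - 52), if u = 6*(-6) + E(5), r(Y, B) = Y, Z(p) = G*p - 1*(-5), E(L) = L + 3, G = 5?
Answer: -800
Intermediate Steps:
E(L) = 3 + L
Z(p) = 5 + 5*p (Z(p) = 5*p - 1*(-5) = 5*p + 5 = 5 + 5*p)
u = -28 (u = 6*(-6) + (3 + 5) = -36 + 8 = -28)
r(Z(1), -2)*(u - 52) = (5 + 5*1)*(-28 - 52) = (5 + 5)*(-80) = 10*(-80) = -800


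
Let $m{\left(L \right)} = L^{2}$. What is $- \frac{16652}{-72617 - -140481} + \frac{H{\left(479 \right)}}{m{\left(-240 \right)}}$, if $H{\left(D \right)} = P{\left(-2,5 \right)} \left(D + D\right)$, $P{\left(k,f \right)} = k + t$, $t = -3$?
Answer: $- \frac{16052797}{48862080} \approx -0.32853$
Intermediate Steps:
$P{\left(k,f \right)} = -3 + k$ ($P{\left(k,f \right)} = k - 3 = -3 + k$)
$H{\left(D \right)} = - 10 D$ ($H{\left(D \right)} = \left(-3 - 2\right) \left(D + D\right) = - 5 \cdot 2 D = - 10 D$)
$- \frac{16652}{-72617 - -140481} + \frac{H{\left(479 \right)}}{m{\left(-240 \right)}} = - \frac{16652}{-72617 - -140481} + \frac{\left(-10\right) 479}{\left(-240\right)^{2}} = - \frac{16652}{-72617 + 140481} - \frac{4790}{57600} = - \frac{16652}{67864} - \frac{479}{5760} = \left(-16652\right) \frac{1}{67864} - \frac{479}{5760} = - \frac{4163}{16966} - \frac{479}{5760} = - \frac{16052797}{48862080}$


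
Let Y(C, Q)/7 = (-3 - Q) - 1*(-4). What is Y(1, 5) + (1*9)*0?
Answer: -28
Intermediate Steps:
Y(C, Q) = 7 - 7*Q (Y(C, Q) = 7*((-3 - Q) - 1*(-4)) = 7*((-3 - Q) + 4) = 7*(1 - Q) = 7 - 7*Q)
Y(1, 5) + (1*9)*0 = (7 - 7*5) + (1*9)*0 = (7 - 35) + 9*0 = -28 + 0 = -28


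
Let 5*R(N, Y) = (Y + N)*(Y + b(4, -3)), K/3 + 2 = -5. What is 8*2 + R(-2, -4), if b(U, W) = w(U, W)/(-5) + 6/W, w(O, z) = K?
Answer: 454/25 ≈ 18.160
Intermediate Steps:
K = -21 (K = -6 + 3*(-5) = -6 - 15 = -21)
w(O, z) = -21
b(U, W) = 21/5 + 6/W (b(U, W) = -21/(-5) + 6/W = -21*(-⅕) + 6/W = 21/5 + 6/W)
R(N, Y) = (11/5 + Y)*(N + Y)/5 (R(N, Y) = ((Y + N)*(Y + (21/5 + 6/(-3))))/5 = ((N + Y)*(Y + (21/5 + 6*(-⅓))))/5 = ((N + Y)*(Y + (21/5 - 2)))/5 = ((N + Y)*(Y + 11/5))/5 = ((N + Y)*(11/5 + Y))/5 = ((11/5 + Y)*(N + Y))/5 = (11/5 + Y)*(N + Y)/5)
8*2 + R(-2, -4) = 8*2 + ((⅕)*(-4)² + (11/25)*(-2) + (11/25)*(-4) + (⅕)*(-2)*(-4)) = 16 + ((⅕)*16 - 22/25 - 44/25 + 8/5) = 16 + (16/5 - 22/25 - 44/25 + 8/5) = 16 + 54/25 = 454/25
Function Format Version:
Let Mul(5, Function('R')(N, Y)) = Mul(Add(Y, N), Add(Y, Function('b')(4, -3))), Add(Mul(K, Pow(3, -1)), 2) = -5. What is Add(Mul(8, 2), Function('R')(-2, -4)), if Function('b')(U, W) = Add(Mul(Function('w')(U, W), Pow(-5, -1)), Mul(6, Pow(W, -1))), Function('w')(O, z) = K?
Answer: Rational(454, 25) ≈ 18.160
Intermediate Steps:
K = -21 (K = Add(-6, Mul(3, -5)) = Add(-6, -15) = -21)
Function('w')(O, z) = -21
Function('b')(U, W) = Add(Rational(21, 5), Mul(6, Pow(W, -1))) (Function('b')(U, W) = Add(Mul(-21, Pow(-5, -1)), Mul(6, Pow(W, -1))) = Add(Mul(-21, Rational(-1, 5)), Mul(6, Pow(W, -1))) = Add(Rational(21, 5), Mul(6, Pow(W, -1))))
Function('R')(N, Y) = Mul(Rational(1, 5), Add(Rational(11, 5), Y), Add(N, Y)) (Function('R')(N, Y) = Mul(Rational(1, 5), Mul(Add(Y, N), Add(Y, Add(Rational(21, 5), Mul(6, Pow(-3, -1)))))) = Mul(Rational(1, 5), Mul(Add(N, Y), Add(Y, Add(Rational(21, 5), Mul(6, Rational(-1, 3)))))) = Mul(Rational(1, 5), Mul(Add(N, Y), Add(Y, Add(Rational(21, 5), -2)))) = Mul(Rational(1, 5), Mul(Add(N, Y), Add(Y, Rational(11, 5)))) = Mul(Rational(1, 5), Mul(Add(N, Y), Add(Rational(11, 5), Y))) = Mul(Rational(1, 5), Mul(Add(Rational(11, 5), Y), Add(N, Y))) = Mul(Rational(1, 5), Add(Rational(11, 5), Y), Add(N, Y)))
Add(Mul(8, 2), Function('R')(-2, -4)) = Add(Mul(8, 2), Add(Mul(Rational(1, 5), Pow(-4, 2)), Mul(Rational(11, 25), -2), Mul(Rational(11, 25), -4), Mul(Rational(1, 5), -2, -4))) = Add(16, Add(Mul(Rational(1, 5), 16), Rational(-22, 25), Rational(-44, 25), Rational(8, 5))) = Add(16, Add(Rational(16, 5), Rational(-22, 25), Rational(-44, 25), Rational(8, 5))) = Add(16, Rational(54, 25)) = Rational(454, 25)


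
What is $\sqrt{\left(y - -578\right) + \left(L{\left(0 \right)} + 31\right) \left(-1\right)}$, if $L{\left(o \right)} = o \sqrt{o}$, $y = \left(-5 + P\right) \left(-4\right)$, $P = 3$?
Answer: $\sqrt{555} \approx 23.558$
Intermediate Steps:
$y = 8$ ($y = \left(-5 + 3\right) \left(-4\right) = \left(-2\right) \left(-4\right) = 8$)
$L{\left(o \right)} = o^{\frac{3}{2}}$
$\sqrt{\left(y - -578\right) + \left(L{\left(0 \right)} + 31\right) \left(-1\right)} = \sqrt{\left(8 - -578\right) + \left(0^{\frac{3}{2}} + 31\right) \left(-1\right)} = \sqrt{\left(8 + 578\right) + \left(0 + 31\right) \left(-1\right)} = \sqrt{586 + 31 \left(-1\right)} = \sqrt{586 - 31} = \sqrt{555}$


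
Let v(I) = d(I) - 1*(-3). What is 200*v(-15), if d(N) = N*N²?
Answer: -674400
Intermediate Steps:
d(N) = N³
v(I) = 3 + I³ (v(I) = I³ - 1*(-3) = I³ + 3 = 3 + I³)
200*v(-15) = 200*(3 + (-15)³) = 200*(3 - 3375) = 200*(-3372) = -674400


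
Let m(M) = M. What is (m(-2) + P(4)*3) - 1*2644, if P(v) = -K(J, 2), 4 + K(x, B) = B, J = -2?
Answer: -2640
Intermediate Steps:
K(x, B) = -4 + B
P(v) = 2 (P(v) = -(-4 + 2) = -1*(-2) = 2)
(m(-2) + P(4)*3) - 1*2644 = (-2 + 2*3) - 1*2644 = (-2 + 6) - 2644 = 4 - 2644 = -2640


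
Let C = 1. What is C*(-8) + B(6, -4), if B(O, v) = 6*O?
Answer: 28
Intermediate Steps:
C*(-8) + B(6, -4) = 1*(-8) + 6*6 = -8 + 36 = 28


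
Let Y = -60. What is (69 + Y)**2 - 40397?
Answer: -40316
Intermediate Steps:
(69 + Y)**2 - 40397 = (69 - 60)**2 - 40397 = 9**2 - 40397 = 81 - 40397 = -40316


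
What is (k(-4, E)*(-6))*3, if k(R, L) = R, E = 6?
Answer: 72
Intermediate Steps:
(k(-4, E)*(-6))*3 = -4*(-6)*3 = 24*3 = 72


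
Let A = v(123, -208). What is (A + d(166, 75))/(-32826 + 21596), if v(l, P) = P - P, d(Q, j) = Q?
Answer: -83/5615 ≈ -0.014782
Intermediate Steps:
v(l, P) = 0
A = 0
(A + d(166, 75))/(-32826 + 21596) = (0 + 166)/(-32826 + 21596) = 166/(-11230) = 166*(-1/11230) = -83/5615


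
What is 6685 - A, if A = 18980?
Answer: -12295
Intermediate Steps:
6685 - A = 6685 - 1*18980 = 6685 - 18980 = -12295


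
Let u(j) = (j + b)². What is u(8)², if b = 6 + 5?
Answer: 130321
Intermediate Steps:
b = 11
u(j) = (11 + j)² (u(j) = (j + 11)² = (11 + j)²)
u(8)² = ((11 + 8)²)² = (19²)² = 361² = 130321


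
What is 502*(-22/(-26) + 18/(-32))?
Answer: 14809/104 ≈ 142.39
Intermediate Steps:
502*(-22/(-26) + 18/(-32)) = 502*(-22*(-1/26) + 18*(-1/32)) = 502*(11/13 - 9/16) = 502*(59/208) = 14809/104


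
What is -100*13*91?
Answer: -118300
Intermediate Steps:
-100*13*91 = -1300*91 = -118300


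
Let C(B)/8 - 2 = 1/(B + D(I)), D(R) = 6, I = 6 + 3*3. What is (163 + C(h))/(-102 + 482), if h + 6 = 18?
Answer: 17/36 ≈ 0.47222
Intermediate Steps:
I = 15 (I = 6 + 9 = 15)
h = 12 (h = -6 + 18 = 12)
C(B) = 16 + 8/(6 + B) (C(B) = 16 + 8/(B + 6) = 16 + 8/(6 + B))
(163 + C(h))/(-102 + 482) = (163 + 8*(13 + 2*12)/(6 + 12))/(-102 + 482) = (163 + 8*(13 + 24)/18)/380 = (163 + 8*(1/18)*37)*(1/380) = (163 + 148/9)*(1/380) = (1615/9)*(1/380) = 17/36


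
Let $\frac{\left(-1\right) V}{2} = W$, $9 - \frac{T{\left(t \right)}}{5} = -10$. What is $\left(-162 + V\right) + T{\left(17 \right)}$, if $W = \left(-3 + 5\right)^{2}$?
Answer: $-75$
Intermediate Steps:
$W = 4$ ($W = 2^{2} = 4$)
$T{\left(t \right)} = 95$ ($T{\left(t \right)} = 45 - -50 = 45 + 50 = 95$)
$V = -8$ ($V = \left(-2\right) 4 = -8$)
$\left(-162 + V\right) + T{\left(17 \right)} = \left(-162 - 8\right) + 95 = -170 + 95 = -75$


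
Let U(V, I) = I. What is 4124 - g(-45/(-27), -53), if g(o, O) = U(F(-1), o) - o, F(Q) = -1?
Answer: 4124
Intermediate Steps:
g(o, O) = 0 (g(o, O) = o - o = 0)
4124 - g(-45/(-27), -53) = 4124 - 1*0 = 4124 + 0 = 4124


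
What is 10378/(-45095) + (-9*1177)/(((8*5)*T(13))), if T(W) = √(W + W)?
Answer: -10378/45095 - 10593*√26/1040 ≈ -52.167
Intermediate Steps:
T(W) = √2*√W (T(W) = √(2*W) = √2*√W)
10378/(-45095) + (-9*1177)/(((8*5)*T(13))) = 10378/(-45095) + (-9*1177)/(((8*5)*(√2*√13))) = 10378*(-1/45095) - 10593*√26/1040 = -10378/45095 - 10593*√26/1040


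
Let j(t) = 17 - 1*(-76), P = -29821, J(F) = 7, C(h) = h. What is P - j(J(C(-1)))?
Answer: -29914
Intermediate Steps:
j(t) = 93 (j(t) = 17 + 76 = 93)
P - j(J(C(-1))) = -29821 - 1*93 = -29821 - 93 = -29914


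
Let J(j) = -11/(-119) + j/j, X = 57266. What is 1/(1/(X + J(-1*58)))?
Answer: 6814784/119 ≈ 57267.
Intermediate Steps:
J(j) = 130/119 (J(j) = -11*(-1/119) + 1 = 11/119 + 1 = 130/119)
1/(1/(X + J(-1*58))) = 1/(1/(57266 + 130/119)) = 1/(1/(6814784/119)) = 1/(119/6814784) = 6814784/119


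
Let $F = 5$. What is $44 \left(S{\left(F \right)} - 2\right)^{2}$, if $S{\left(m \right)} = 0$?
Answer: $176$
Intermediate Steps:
$44 \left(S{\left(F \right)} - 2\right)^{2} = 44 \left(0 - 2\right)^{2} = 44 \left(-2\right)^{2} = 44 \cdot 4 = 176$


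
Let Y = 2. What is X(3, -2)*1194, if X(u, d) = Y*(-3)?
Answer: -7164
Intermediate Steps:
X(u, d) = -6 (X(u, d) = 2*(-3) = -6)
X(3, -2)*1194 = -6*1194 = -7164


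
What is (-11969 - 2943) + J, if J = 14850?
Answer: -62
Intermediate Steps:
(-11969 - 2943) + J = (-11969 - 2943) + 14850 = -14912 + 14850 = -62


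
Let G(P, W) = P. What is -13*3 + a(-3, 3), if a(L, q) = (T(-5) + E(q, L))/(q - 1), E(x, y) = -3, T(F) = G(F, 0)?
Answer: -43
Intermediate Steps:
T(F) = F
a(L, q) = -8/(-1 + q) (a(L, q) = (-5 - 3)/(q - 1) = -8/(-1 + q))
-13*3 + a(-3, 3) = -13*3 - 8/(-1 + 3) = -39 - 8/2 = -39 - 8*½ = -39 - 4 = -43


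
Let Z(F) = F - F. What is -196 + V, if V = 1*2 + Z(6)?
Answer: -194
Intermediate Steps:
Z(F) = 0
V = 2 (V = 1*2 + 0 = 2 + 0 = 2)
-196 + V = -196 + 2 = -194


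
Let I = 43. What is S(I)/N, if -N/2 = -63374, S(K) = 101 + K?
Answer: 36/31687 ≈ 0.0011361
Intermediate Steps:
N = 126748 (N = -2*(-63374) = 126748)
S(I)/N = (101 + 43)/126748 = 144*(1/126748) = 36/31687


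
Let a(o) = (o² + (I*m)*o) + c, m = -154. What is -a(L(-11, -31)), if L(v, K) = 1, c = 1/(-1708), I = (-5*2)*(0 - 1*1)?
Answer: 2628613/1708 ≈ 1539.0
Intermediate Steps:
I = 10 (I = -10*(0 - 1) = -10*(-1) = 10)
c = -1/1708 ≈ -0.00058548
a(o) = -1/1708 + o² - 1540*o (a(o) = (o² + (10*(-154))*o) - 1/1708 = (o² - 1540*o) - 1/1708 = -1/1708 + o² - 1540*o)
-a(L(-11, -31)) = -(-1/1708 + 1² - 1540*1) = -(-1/1708 + 1 - 1540) = -1*(-2628613/1708) = 2628613/1708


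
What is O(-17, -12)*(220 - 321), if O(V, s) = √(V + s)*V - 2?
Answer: 202 + 1717*I*√29 ≈ 202.0 + 9246.3*I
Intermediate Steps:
O(V, s) = -2 + V*√(V + s) (O(V, s) = V*√(V + s) - 2 = -2 + V*√(V + s))
O(-17, -12)*(220 - 321) = (-2 - 17*√(-17 - 12))*(220 - 321) = (-2 - 17*I*√29)*(-101) = 202 + 1717*I*√29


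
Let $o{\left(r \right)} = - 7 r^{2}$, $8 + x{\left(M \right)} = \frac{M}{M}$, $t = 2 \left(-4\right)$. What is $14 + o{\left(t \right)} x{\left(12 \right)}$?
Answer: $3150$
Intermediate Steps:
$t = -8$
$x{\left(M \right)} = -7$ ($x{\left(M \right)} = -8 + \frac{M}{M} = -8 + 1 = -7$)
$14 + o{\left(t \right)} x{\left(12 \right)} = 14 + - 7 \left(-8\right)^{2} \left(-7\right) = 14 + \left(-7\right) 64 \left(-7\right) = 14 - -3136 = 14 + 3136 = 3150$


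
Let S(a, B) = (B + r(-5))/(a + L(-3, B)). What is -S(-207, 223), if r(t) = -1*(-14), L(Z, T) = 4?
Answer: 237/203 ≈ 1.1675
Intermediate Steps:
r(t) = 14
S(a, B) = (14 + B)/(4 + a) (S(a, B) = (B + 14)/(a + 4) = (14 + B)/(4 + a))
-S(-207, 223) = -(14 + 223)/(4 - 207) = -237/(-203) = -(-1)*237/203 = -1*(-237/203) = 237/203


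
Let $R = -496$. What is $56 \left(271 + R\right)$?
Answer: $-12600$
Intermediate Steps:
$56 \left(271 + R\right) = 56 \left(271 - 496\right) = 56 \left(-225\right) = -12600$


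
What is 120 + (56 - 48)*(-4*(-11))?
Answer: 472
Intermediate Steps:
120 + (56 - 48)*(-4*(-11)) = 120 + 8*44 = 120 + 352 = 472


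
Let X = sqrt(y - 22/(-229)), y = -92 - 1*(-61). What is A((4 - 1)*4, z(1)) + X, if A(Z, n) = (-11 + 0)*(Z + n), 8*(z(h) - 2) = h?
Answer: -1243/8 + I*sqrt(1620633)/229 ≈ -155.38 + 5.5591*I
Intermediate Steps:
z(h) = 2 + h/8
y = -31 (y = -92 + 61 = -31)
X = I*sqrt(1620633)/229 (X = sqrt(-31 - 22/(-229)) = sqrt(-31 - 22*(-1/229)) = sqrt(-31 + 22/229) = sqrt(-7077/229) = I*sqrt(1620633)/229 ≈ 5.5591*I)
A(Z, n) = -11*Z - 11*n (A(Z, n) = -11*(Z + n) = -11*Z - 11*n)
A((4 - 1)*4, z(1)) + X = (-11*(4 - 1)*4 - 11*(2 + (1/8)*1)) + I*sqrt(1620633)/229 = (-33*4 - 11*(2 + 1/8)) + I*sqrt(1620633)/229 = (-11*12 - 11*17/8) + I*sqrt(1620633)/229 = (-132 - 187/8) + I*sqrt(1620633)/229 = -1243/8 + I*sqrt(1620633)/229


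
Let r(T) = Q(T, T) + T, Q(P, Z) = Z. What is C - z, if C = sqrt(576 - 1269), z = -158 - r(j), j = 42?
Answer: 242 + 3*I*sqrt(77) ≈ 242.0 + 26.325*I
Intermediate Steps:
r(T) = 2*T (r(T) = T + T = 2*T)
z = -242 (z = -158 - 2*42 = -158 - 1*84 = -158 - 84 = -242)
C = 3*I*sqrt(77) (C = sqrt(-693) = 3*I*sqrt(77) ≈ 26.325*I)
C - z = 3*I*sqrt(77) - 1*(-242) = 3*I*sqrt(77) + 242 = 242 + 3*I*sqrt(77)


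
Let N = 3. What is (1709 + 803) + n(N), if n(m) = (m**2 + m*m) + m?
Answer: 2533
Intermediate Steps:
n(m) = m + 2*m**2 (n(m) = (m**2 + m**2) + m = 2*m**2 + m = m + 2*m**2)
(1709 + 803) + n(N) = (1709 + 803) + 3*(1 + 2*3) = 2512 + 3*(1 + 6) = 2512 + 3*7 = 2512 + 21 = 2533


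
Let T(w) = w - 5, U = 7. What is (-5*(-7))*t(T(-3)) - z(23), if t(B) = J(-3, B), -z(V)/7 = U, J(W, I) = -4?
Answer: -91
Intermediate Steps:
T(w) = -5 + w
z(V) = -49 (z(V) = -7*7 = -49)
t(B) = -4
(-5*(-7))*t(T(-3)) - z(23) = -5*(-7)*(-4) - 1*(-49) = 35*(-4) + 49 = -140 + 49 = -91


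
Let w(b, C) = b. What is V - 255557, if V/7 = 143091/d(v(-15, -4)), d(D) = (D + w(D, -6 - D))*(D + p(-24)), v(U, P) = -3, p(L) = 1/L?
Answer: -14649113/73 ≈ -2.0067e+5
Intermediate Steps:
d(D) = 2*D*(-1/24 + D) (d(D) = (D + D)*(D + 1/(-24)) = (2*D)*(D - 1/24) = (2*D)*(-1/24 + D) = 2*D*(-1/24 + D))
V = 4006548/73 (V = 7*(143091/(((1/12)*(-3)*(-1 + 24*(-3))))) = 7*(143091/(((1/12)*(-3)*(-1 - 72)))) = 7*(143091/(((1/12)*(-3)*(-73)))) = 7*(143091/(73/4)) = 7*(143091*(4/73)) = 7*(572364/73) = 4006548/73 ≈ 54884.)
V - 255557 = 4006548/73 - 255557 = -14649113/73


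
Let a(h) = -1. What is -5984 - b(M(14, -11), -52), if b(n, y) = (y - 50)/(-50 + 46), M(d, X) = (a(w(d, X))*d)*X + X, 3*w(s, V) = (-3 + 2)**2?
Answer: -12019/2 ≈ -6009.5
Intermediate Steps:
w(s, V) = 1/3 (w(s, V) = (-3 + 2)**2/3 = (1/3)*(-1)**2 = (1/3)*1 = 1/3)
M(d, X) = X - X*d (M(d, X) = (-d)*X + X = -X*d + X = X - X*d)
b(n, y) = 25/2 - y/4 (b(n, y) = (-50 + y)/(-4) = (-50 + y)*(-1/4) = 25/2 - y/4)
-5984 - b(M(14, -11), -52) = -5984 - (25/2 - 1/4*(-52)) = -5984 - (25/2 + 13) = -5984 - 1*51/2 = -5984 - 51/2 = -12019/2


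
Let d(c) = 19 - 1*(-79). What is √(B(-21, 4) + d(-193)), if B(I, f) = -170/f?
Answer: √222/2 ≈ 7.4498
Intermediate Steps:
d(c) = 98 (d(c) = 19 + 79 = 98)
√(B(-21, 4) + d(-193)) = √(-170/4 + 98) = √(-170*¼ + 98) = √(-85/2 + 98) = √(111/2) = √222/2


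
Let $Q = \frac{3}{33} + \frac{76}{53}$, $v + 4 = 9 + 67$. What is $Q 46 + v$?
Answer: $\frac{82870}{583} \approx 142.14$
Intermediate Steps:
$v = 72$ ($v = -4 + \left(9 + 67\right) = -4 + 76 = 72$)
$Q = \frac{889}{583}$ ($Q = 3 \cdot \frac{1}{33} + 76 \cdot \frac{1}{53} = \frac{1}{11} + \frac{76}{53} = \frac{889}{583} \approx 1.5249$)
$Q 46 + v = \frac{889}{583} \cdot 46 + 72 = \frac{40894}{583} + 72 = \frac{82870}{583}$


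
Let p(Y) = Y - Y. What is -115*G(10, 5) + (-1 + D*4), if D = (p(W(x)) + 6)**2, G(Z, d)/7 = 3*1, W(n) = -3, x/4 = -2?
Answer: -2272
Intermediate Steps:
x = -8 (x = 4*(-2) = -8)
p(Y) = 0
G(Z, d) = 21 (G(Z, d) = 7*(3*1) = 7*3 = 21)
D = 36 (D = (0 + 6)**2 = 6**2 = 36)
-115*G(10, 5) + (-1 + D*4) = -115*21 + (-1 + 36*4) = -2415 + (-1 + 144) = -2415 + 143 = -2272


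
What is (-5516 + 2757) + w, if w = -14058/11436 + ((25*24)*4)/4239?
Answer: -7432263961/2693178 ≈ -2759.7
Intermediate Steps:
w = -1785859/2693178 (w = -14058*1/11436 + (600*4)*(1/4239) = -2343/1906 + 2400*(1/4239) = -2343/1906 + 800/1413 = -1785859/2693178 ≈ -0.66311)
(-5516 + 2757) + w = (-5516 + 2757) - 1785859/2693178 = -2759 - 1785859/2693178 = -7432263961/2693178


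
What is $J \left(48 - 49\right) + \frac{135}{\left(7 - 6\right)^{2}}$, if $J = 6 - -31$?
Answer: $98$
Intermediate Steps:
$J = 37$ ($J = 6 + 31 = 37$)
$J \left(48 - 49\right) + \frac{135}{\left(7 - 6\right)^{2}} = 37 \left(48 - 49\right) + \frac{135}{\left(7 - 6\right)^{2}} = 37 \left(48 - 49\right) + \frac{135}{1^{2}} = 37 \left(-1\right) + \frac{135}{1} = -37 + 135 \cdot 1 = -37 + 135 = 98$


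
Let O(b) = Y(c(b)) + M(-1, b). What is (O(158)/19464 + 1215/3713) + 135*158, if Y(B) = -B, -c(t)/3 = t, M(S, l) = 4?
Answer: 770770470067/36134916 ≈ 21330.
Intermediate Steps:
c(t) = -3*t
O(b) = 4 + 3*b (O(b) = -(-3)*b + 4 = 3*b + 4 = 4 + 3*b)
(O(158)/19464 + 1215/3713) + 135*158 = ((4 + 3*158)/19464 + 1215/3713) + 135*158 = ((4 + 474)*(1/19464) + 1215*(1/3713)) + 21330 = (478*(1/19464) + 1215/3713) + 21330 = (239/9732 + 1215/3713) + 21330 = 12711787/36134916 + 21330 = 770770470067/36134916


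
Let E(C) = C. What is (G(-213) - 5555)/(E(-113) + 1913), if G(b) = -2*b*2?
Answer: -4703/1800 ≈ -2.6128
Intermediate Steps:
G(b) = -4*b
(G(-213) - 5555)/(E(-113) + 1913) = (-4*(-213) - 5555)/(-113 + 1913) = (852 - 5555)/1800 = -4703*1/1800 = -4703/1800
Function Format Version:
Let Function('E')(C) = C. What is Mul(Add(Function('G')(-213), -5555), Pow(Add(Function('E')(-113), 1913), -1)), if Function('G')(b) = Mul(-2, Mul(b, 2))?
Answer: Rational(-4703, 1800) ≈ -2.6128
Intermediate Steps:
Function('G')(b) = Mul(-4, b) (Function('G')(b) = Mul(-2, Mul(2, b)) = Mul(-4, b))
Mul(Add(Function('G')(-213), -5555), Pow(Add(Function('E')(-113), 1913), -1)) = Mul(Add(Mul(-4, -213), -5555), Pow(Add(-113, 1913), -1)) = Mul(Add(852, -5555), Pow(1800, -1)) = Mul(-4703, Rational(1, 1800)) = Rational(-4703, 1800)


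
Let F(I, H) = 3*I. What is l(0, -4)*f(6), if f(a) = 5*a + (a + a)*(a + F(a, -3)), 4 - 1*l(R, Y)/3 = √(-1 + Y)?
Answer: 3816 - 954*I*√5 ≈ 3816.0 - 2133.2*I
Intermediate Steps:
l(R, Y) = 12 - 3*√(-1 + Y)
f(a) = 5*a + 8*a² (f(a) = 5*a + (a + a)*(a + 3*a) = 5*a + (2*a)*(4*a) = 5*a + 8*a²)
l(0, -4)*f(6) = (12 - 3*√(-1 - 4))*(6*(5 + 8*6)) = (12 - 3*I*√5)*(6*(5 + 48)) = (12 - 3*I*√5)*(6*53) = (12 - 3*I*√5)*318 = 3816 - 954*I*√5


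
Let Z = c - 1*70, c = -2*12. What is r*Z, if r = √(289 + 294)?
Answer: -94*√583 ≈ -2269.7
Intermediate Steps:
c = -24
r = √583 ≈ 24.145
Z = -94 (Z = -24 - 1*70 = -24 - 70 = -94)
r*Z = √583*(-94) = -94*√583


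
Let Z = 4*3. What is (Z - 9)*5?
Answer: 15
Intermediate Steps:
Z = 12
(Z - 9)*5 = (12 - 9)*5 = 3*5 = 15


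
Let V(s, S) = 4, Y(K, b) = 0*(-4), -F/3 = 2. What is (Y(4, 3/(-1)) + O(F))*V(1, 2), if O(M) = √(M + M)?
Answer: 8*I*√3 ≈ 13.856*I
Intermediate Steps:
F = -6 (F = -3*2 = -6)
Y(K, b) = 0
O(M) = √2*√M (O(M) = √(2*M) = √2*√M)
(Y(4, 3/(-1)) + O(F))*V(1, 2) = (0 + √2*√(-6))*4 = (0 + √2*(I*√6))*4 = (0 + 2*I*√3)*4 = (2*I*√3)*4 = 8*I*√3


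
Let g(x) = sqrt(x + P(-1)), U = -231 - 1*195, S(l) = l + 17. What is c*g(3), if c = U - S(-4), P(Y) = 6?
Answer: -1317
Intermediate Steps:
S(l) = 17 + l
U = -426 (U = -231 - 195 = -426)
c = -439 (c = -426 - (17 - 4) = -426 - 1*13 = -426 - 13 = -439)
g(x) = sqrt(6 + x) (g(x) = sqrt(x + 6) = sqrt(6 + x))
c*g(3) = -439*sqrt(6 + 3) = -439*sqrt(9) = -439*3 = -1317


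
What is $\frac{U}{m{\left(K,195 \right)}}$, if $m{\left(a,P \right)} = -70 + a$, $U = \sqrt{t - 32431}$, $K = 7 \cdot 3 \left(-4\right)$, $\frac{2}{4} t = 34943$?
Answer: $- \frac{\sqrt{37455}}{154} \approx -1.2567$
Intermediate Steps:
$t = 69886$ ($t = 2 \cdot 34943 = 69886$)
$K = -84$ ($K = 21 \left(-4\right) = -84$)
$U = \sqrt{37455}$ ($U = \sqrt{69886 - 32431} = \sqrt{37455} \approx 193.53$)
$\frac{U}{m{\left(K,195 \right)}} = \frac{\sqrt{37455}}{-70 - 84} = \frac{\sqrt{37455}}{-154} = \sqrt{37455} \left(- \frac{1}{154}\right) = - \frac{\sqrt{37455}}{154}$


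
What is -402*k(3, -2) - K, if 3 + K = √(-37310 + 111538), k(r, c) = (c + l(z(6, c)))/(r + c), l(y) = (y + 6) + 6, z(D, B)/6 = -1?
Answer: -1605 - 2*√18557 ≈ -1877.4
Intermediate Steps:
z(D, B) = -6 (z(D, B) = 6*(-1) = -6)
l(y) = 12 + y (l(y) = (6 + y) + 6 = 12 + y)
k(r, c) = (6 + c)/(c + r) (k(r, c) = (c + (12 - 6))/(r + c) = (c + 6)/(c + r) = (6 + c)/(c + r))
K = -3 + 2*√18557 (K = -3 + √(-37310 + 111538) = -3 + √74228 = -3 + 2*√18557 ≈ 269.45)
-402*k(3, -2) - K = -402*(6 - 2)/(-2 + 3) - (-3 + 2*√18557) = -402*4/1 + (3 - 2*√18557) = -402*4 + (3 - 2*√18557) = -1608 + (3 - 2*√18557) = -1605 - 2*√18557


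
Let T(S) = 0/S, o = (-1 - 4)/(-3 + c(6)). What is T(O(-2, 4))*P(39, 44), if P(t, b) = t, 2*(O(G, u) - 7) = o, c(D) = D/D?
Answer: 0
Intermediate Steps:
c(D) = 1
o = 5/2 (o = (-1 - 4)/(-3 + 1) = -5/(-2) = -5*(-½) = 5/2 ≈ 2.5000)
O(G, u) = 33/4 (O(G, u) = 7 + (½)*(5/2) = 7 + 5/4 = 33/4)
T(S) = 0
T(O(-2, 4))*P(39, 44) = 0*39 = 0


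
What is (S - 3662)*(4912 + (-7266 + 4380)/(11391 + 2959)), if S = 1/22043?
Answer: -568959708560001/31631705 ≈ -1.7987e+7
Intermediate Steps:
S = 1/22043 ≈ 4.5366e-5
(S - 3662)*(4912 + (-7266 + 4380)/(11391 + 2959)) = (1/22043 - 3662)*(4912 + (-7266 + 4380)/(11391 + 2959)) = -80721465*(4912 - 2886/14350)/22043 = -80721465*(4912 - 2886*1/14350)/22043 = -80721465*(4912 - 1443/7175)/22043 = -80721465/22043*35242157/7175 = -568959708560001/31631705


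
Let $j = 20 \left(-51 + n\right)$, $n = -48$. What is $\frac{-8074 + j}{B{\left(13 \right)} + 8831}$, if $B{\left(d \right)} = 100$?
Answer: $- \frac{10054}{8931} \approx -1.1257$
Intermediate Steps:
$j = -1980$ ($j = 20 \left(-51 - 48\right) = 20 \left(-99\right) = -1980$)
$\frac{-8074 + j}{B{\left(13 \right)} + 8831} = \frac{-8074 - 1980}{100 + 8831} = - \frac{10054}{8931}$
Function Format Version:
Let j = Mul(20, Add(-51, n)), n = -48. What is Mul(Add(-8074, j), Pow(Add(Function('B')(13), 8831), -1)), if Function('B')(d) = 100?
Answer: Rational(-10054, 8931) ≈ -1.1257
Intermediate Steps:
j = -1980 (j = Mul(20, Add(-51, -48)) = Mul(20, -99) = -1980)
Mul(Add(-8074, j), Pow(Add(Function('B')(13), 8831), -1)) = Mul(Add(-8074, -1980), Pow(Add(100, 8831), -1)) = Mul(-10054, Pow(8931, -1)) = Mul(-10054, Rational(1, 8931)) = Rational(-10054, 8931)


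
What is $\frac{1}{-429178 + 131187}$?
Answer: $- \frac{1}{297991} \approx -3.3558 \cdot 10^{-6}$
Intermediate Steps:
$\frac{1}{-429178 + 131187} = \frac{1}{-297991} = - \frac{1}{297991}$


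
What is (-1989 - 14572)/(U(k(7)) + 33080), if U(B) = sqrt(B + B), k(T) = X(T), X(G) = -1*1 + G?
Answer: -136959470/273571597 + 16561*sqrt(3)/547143194 ≈ -0.50058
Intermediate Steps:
X(G) = -1 + G
k(T) = -1 + T
U(B) = sqrt(2)*sqrt(B) (U(B) = sqrt(2*B) = sqrt(2)*sqrt(B))
(-1989 - 14572)/(U(k(7)) + 33080) = (-1989 - 14572)/(sqrt(2)*sqrt(-1 + 7) + 33080) = -16561/(sqrt(2)*sqrt(6) + 33080) = -16561/(2*sqrt(3) + 33080) = -16561/(33080 + 2*sqrt(3))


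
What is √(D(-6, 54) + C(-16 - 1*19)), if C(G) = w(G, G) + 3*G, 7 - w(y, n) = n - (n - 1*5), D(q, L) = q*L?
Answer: I*√427 ≈ 20.664*I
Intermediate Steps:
D(q, L) = L*q
w(y, n) = 2 (w(y, n) = 7 - (n - (n - 1*5)) = 7 - (n - (n - 5)) = 7 - (n - (-5 + n)) = 7 - (n + (5 - n)) = 7 - 1*5 = 7 - 5 = 2)
C(G) = 2 + 3*G
√(D(-6, 54) + C(-16 - 1*19)) = √(54*(-6) + (2 + 3*(-16 - 1*19))) = √(-324 + (2 + 3*(-16 - 19))) = √(-324 + (2 + 3*(-35))) = √(-324 + (2 - 105)) = √(-324 - 103) = √(-427) = I*√427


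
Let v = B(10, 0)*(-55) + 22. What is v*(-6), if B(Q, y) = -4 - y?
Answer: -1452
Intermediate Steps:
v = 242 (v = (-4 - 1*0)*(-55) + 22 = (-4 + 0)*(-55) + 22 = -4*(-55) + 22 = 220 + 22 = 242)
v*(-6) = 242*(-6) = -1452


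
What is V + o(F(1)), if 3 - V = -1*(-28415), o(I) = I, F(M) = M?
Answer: -28411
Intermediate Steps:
V = -28412 (V = 3 - (-1)*(-28415) = 3 - 1*28415 = 3 - 28415 = -28412)
V + o(F(1)) = -28412 + 1 = -28411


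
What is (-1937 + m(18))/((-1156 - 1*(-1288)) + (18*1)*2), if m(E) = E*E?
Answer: -1613/168 ≈ -9.6012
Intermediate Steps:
m(E) = E²
(-1937 + m(18))/((-1156 - 1*(-1288)) + (18*1)*2) = (-1937 + 18²)/((-1156 - 1*(-1288)) + (18*1)*2) = (-1937 + 324)/((-1156 + 1288) + 18*2) = -1613/(132 + 36) = -1613/168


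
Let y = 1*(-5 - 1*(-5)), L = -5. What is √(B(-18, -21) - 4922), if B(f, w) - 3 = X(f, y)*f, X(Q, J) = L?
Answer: I*√4829 ≈ 69.491*I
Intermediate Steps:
y = 0 (y = 1*(-5 + 5) = 1*0 = 0)
X(Q, J) = -5
B(f, w) = 3 - 5*f
√(B(-18, -21) - 4922) = √((3 - 5*(-18)) - 4922) = √((3 + 90) - 4922) = √(93 - 4922) = √(-4829) = I*√4829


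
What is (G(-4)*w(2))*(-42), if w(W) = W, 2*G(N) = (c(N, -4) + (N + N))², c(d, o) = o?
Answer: -6048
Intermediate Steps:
G(N) = (-4 + 2*N)²/2 (G(N) = (-4 + (N + N))²/2 = (-4 + 2*N)²/2)
(G(-4)*w(2))*(-42) = ((2*(-2 - 4)²)*2)*(-42) = ((2*(-6)²)*2)*(-42) = ((2*36)*2)*(-42) = (72*2)*(-42) = 144*(-42) = -6048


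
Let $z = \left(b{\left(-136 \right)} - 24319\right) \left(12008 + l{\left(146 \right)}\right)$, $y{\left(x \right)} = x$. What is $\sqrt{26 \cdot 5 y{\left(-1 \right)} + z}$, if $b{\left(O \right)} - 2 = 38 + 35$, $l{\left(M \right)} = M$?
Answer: $i \sqrt{294661706} \approx 17166.0 i$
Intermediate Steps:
$b{\left(O \right)} = 75$ ($b{\left(O \right)} = 2 + \left(38 + 35\right) = 2 + 73 = 75$)
$z = -294661576$ ($z = \left(75 - 24319\right) \left(12008 + 146\right) = \left(-24244\right) 12154 = -294661576$)
$\sqrt{26 \cdot 5 y{\left(-1 \right)} + z} = \sqrt{26 \cdot 5 \left(-1\right) - 294661576} = \sqrt{130 \left(-1\right) - 294661576} = \sqrt{-130 - 294661576} = \sqrt{-294661706} = i \sqrt{294661706}$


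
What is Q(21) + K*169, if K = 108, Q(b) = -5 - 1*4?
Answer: 18243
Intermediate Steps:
Q(b) = -9 (Q(b) = -5 - 4 = -9)
Q(21) + K*169 = -9 + 108*169 = -9 + 18252 = 18243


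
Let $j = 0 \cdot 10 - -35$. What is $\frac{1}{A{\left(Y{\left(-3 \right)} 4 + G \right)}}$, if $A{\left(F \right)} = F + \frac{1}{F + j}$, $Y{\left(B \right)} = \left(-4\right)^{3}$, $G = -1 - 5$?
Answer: $- \frac{227}{59475} \approx -0.0038167$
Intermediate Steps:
$j = 35$ ($j = 0 + 35 = 35$)
$G = -6$
$Y{\left(B \right)} = -64$
$A{\left(F \right)} = F + \frac{1}{35 + F}$ ($A{\left(F \right)} = F + \frac{1}{F + 35} = F + \frac{1}{35 + F}$)
$\frac{1}{A{\left(Y{\left(-3 \right)} 4 + G \right)}} = \frac{1}{\frac{1}{35 - 262} \left(1 + \left(\left(-64\right) 4 - 6\right)^{2} + 35 \left(\left(-64\right) 4 - 6\right)\right)} = \frac{1}{\frac{1}{35 - 262} \left(1 + \left(-256 - 6\right)^{2} + 35 \left(-256 - 6\right)\right)} = \frac{1}{\frac{1}{35 - 262} \left(1 + \left(-262\right)^{2} + 35 \left(-262\right)\right)} = \frac{1}{\frac{1}{-227} \left(1 + 68644 - 9170\right)} = \frac{1}{\left(- \frac{1}{227}\right) 59475} = \frac{1}{- \frac{59475}{227}} = - \frac{227}{59475}$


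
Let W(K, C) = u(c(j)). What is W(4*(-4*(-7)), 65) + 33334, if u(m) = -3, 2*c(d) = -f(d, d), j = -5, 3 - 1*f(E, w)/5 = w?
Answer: 33331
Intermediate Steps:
f(E, w) = 15 - 5*w
c(d) = -15/2 + 5*d/2 (c(d) = (-(15 - 5*d))/2 = (-15 + 5*d)/2 = -15/2 + 5*d/2)
W(K, C) = -3
W(4*(-4*(-7)), 65) + 33334 = -3 + 33334 = 33331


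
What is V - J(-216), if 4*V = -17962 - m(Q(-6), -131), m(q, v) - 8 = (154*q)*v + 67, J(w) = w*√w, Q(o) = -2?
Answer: -58385/4 + 1296*I*√6 ≈ -14596.0 + 3174.5*I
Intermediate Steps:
J(w) = w^(3/2)
m(q, v) = 75 + 154*q*v (m(q, v) = 8 + ((154*q)*v + 67) = 8 + (154*q*v + 67) = 8 + (67 + 154*q*v) = 75 + 154*q*v)
V = -58385/4 (V = (-17962 - (75 + 154*(-2)*(-131)))/4 = (-17962 - (75 + 40348))/4 = (-17962 - 1*40423)/4 = (-17962 - 40423)/4 = (¼)*(-58385) = -58385/4 ≈ -14596.)
V - J(-216) = -58385/4 - (-216)^(3/2) = -58385/4 - (-1296)*I*√6 = -58385/4 + 1296*I*√6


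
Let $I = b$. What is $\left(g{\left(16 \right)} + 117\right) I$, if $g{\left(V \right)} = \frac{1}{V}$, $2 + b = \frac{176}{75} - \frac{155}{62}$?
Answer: $- \frac{604979}{2400} \approx -252.07$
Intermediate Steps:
$b = - \frac{323}{150}$ ($b = -2 + \left(\frac{176}{75} - \frac{155}{62}\right) = -2 + \left(176 \cdot \frac{1}{75} - \frac{5}{2}\right) = -2 + \left(\frac{176}{75} - \frac{5}{2}\right) = -2 - \frac{23}{150} = - \frac{323}{150} \approx -2.1533$)
$I = - \frac{323}{150} \approx -2.1533$
$\left(g{\left(16 \right)} + 117\right) I = \left(\frac{1}{16} + 117\right) \left(- \frac{323}{150}\right) = \frac{1873}{16} \left(- \frac{323}{150}\right) = - \frac{604979}{2400}$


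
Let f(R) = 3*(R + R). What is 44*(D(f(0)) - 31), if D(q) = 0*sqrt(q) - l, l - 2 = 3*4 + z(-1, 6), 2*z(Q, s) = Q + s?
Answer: -2090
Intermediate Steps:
f(R) = 6*R (f(R) = 3*(2*R) = 6*R)
z(Q, s) = Q/2 + s/2 (z(Q, s) = (Q + s)/2 = Q/2 + s/2)
l = 33/2 (l = 2 + (3*4 + ((1/2)*(-1) + (1/2)*6)) = 2 + (12 + (-1/2 + 3)) = 2 + (12 + 5/2) = 2 + 29/2 = 33/2 ≈ 16.500)
D(q) = -33/2 (D(q) = 0*sqrt(q) - 1*33/2 = 0 - 33/2 = -33/2)
44*(D(f(0)) - 31) = 44*(-33/2 - 31) = 44*(-95/2) = -2090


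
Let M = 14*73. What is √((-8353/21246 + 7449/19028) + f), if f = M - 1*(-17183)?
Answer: √185956472952698894355/101067222 ≈ 134.93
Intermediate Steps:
M = 1022
f = 18205 (f = 1022 - 1*(-17183) = 1022 + 17183 = 18205)
√((-8353/21246 + 7449/19028) + f) = √((-8353/21246 + 7449/19028) + 18205) = √(-339715/202134444 + 18205) = √(3679857213305/202134444) = √185956472952698894355/101067222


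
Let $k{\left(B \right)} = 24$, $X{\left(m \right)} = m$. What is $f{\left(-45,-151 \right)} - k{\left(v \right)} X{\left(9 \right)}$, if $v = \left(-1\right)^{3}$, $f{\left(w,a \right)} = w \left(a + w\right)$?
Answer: $8604$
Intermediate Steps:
$v = -1$
$f{\left(-45,-151 \right)} - k{\left(v \right)} X{\left(9 \right)} = - 45 \left(-151 - 45\right) - 24 \cdot 9 = \left(-45\right) \left(-196\right) - 216 = 8820 - 216 = 8604$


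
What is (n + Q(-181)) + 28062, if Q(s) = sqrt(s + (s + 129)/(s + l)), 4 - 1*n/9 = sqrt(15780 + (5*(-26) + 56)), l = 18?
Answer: 28098 - 9*sqrt(15706) + I*sqrt(4800513)/163 ≈ 26970.0 + 13.442*I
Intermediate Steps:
n = 36 - 9*sqrt(15706) (n = 36 - 9*sqrt(15780 + (5*(-26) + 56)) = 36 - 9*sqrt(15780 + (-130 + 56)) = 36 - 9*sqrt(15780 - 74) = 36 - 9*sqrt(15706) ≈ -1091.9)
Q(s) = sqrt(s + (129 + s)/(18 + s)) (Q(s) = sqrt(s + (s + 129)/(s + 18)) = sqrt(s + (129 + s)/(18 + s)))
(n + Q(-181)) + 28062 = ((36 - 9*sqrt(15706)) + sqrt((129 - 181 - 181*(18 - 181))/(18 - 181))) + 28062 = ((36 - 9*sqrt(15706)) + sqrt((129 - 181 - 181*(-163))/(-163))) + 28062 = ((36 - 9*sqrt(15706)) + sqrt(-(129 - 181 + 29503)/163)) + 28062 = ((36 - 9*sqrt(15706)) + sqrt(-1/163*29451)) + 28062 = ((36 - 9*sqrt(15706)) + sqrt(-29451/163)) + 28062 = ((36 - 9*sqrt(15706)) + I*sqrt(4800513)/163) + 28062 = (36 - 9*sqrt(15706) + I*sqrt(4800513)/163) + 28062 = 28098 - 9*sqrt(15706) + I*sqrt(4800513)/163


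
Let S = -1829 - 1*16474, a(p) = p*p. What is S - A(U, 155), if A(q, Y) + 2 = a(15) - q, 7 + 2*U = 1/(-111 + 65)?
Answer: -1704715/92 ≈ -18530.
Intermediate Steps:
U = -323/92 (U = -7/2 + 1/(2*(-111 + 65)) = -7/2 + (½)/(-46) = -7/2 + (½)*(-1/46) = -7/2 - 1/92 = -323/92 ≈ -3.5109)
a(p) = p²
S = -18303 (S = -1829 - 16474 = -18303)
A(q, Y) = 223 - q (A(q, Y) = -2 + (15² - q) = -2 + (225 - q) = 223 - q)
S - A(U, 155) = -18303 - (223 - 1*(-323/92)) = -18303 - (223 + 323/92) = -18303 - 1*20839/92 = -18303 - 20839/92 = -1704715/92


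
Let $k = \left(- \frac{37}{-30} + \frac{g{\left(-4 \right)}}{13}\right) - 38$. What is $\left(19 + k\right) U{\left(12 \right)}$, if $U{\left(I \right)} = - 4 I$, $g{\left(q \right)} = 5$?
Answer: $\frac{54232}{65} \approx 834.34$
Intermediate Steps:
$k = - \frac{14189}{390}$ ($k = \left(- \frac{37}{-30} + \frac{5}{13}\right) - 38 = \left(\left(-37\right) \left(- \frac{1}{30}\right) + 5 \cdot \frac{1}{13}\right) - 38 = \left(\frac{37}{30} + \frac{5}{13}\right) - 38 = \frac{631}{390} - 38 = - \frac{14189}{390} \approx -36.382$)
$\left(19 + k\right) U{\left(12 \right)} = \left(19 - \frac{14189}{390}\right) \left(\left(-4\right) 12\right) = \left(- \frac{6779}{390}\right) \left(-48\right) = \frac{54232}{65}$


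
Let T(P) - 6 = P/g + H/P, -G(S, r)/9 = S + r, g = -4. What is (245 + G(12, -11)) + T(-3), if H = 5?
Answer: 2893/12 ≈ 241.08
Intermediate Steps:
G(S, r) = -9*S - 9*r (G(S, r) = -9*(S + r) = -9*S - 9*r)
T(P) = 6 + 5/P - P/4 (T(P) = 6 + (P/(-4) + 5/P) = 6 + (P*(-1/4) + 5/P) = 6 + (-P/4 + 5/P) = 6 + (5/P - P/4) = 6 + 5/P - P/4)
(245 + G(12, -11)) + T(-3) = (245 + (-9*12 - 9*(-11))) + (6 + 5/(-3) - 1/4*(-3)) = (245 + (-108 + 99)) + (6 + 5*(-1/3) + 3/4) = (245 - 9) + (6 - 5/3 + 3/4) = 236 + 61/12 = 2893/12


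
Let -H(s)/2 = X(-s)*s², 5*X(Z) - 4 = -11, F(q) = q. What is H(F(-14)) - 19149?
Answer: -93001/5 ≈ -18600.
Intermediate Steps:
X(Z) = -7/5 (X(Z) = ⅘ + (⅕)*(-11) = ⅘ - 11/5 = -7/5)
H(s) = 14*s²/5 (H(s) = -(-14)*s²/5 = 14*s²/5)
H(F(-14)) - 19149 = (14/5)*(-14)² - 19149 = (14/5)*196 - 19149 = 2744/5 - 19149 = -93001/5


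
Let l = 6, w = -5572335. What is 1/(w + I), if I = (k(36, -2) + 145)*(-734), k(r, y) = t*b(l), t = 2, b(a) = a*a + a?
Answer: -1/5740421 ≈ -1.7420e-7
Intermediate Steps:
b(a) = a + a² (b(a) = a² + a = a + a²)
k(r, y) = 84 (k(r, y) = 2*(6*(1 + 6)) = 2*(6*7) = 2*42 = 84)
I = -168086 (I = (84 + 145)*(-734) = 229*(-734) = -168086)
1/(w + I) = 1/(-5572335 - 168086) = 1/(-5740421) = -1/5740421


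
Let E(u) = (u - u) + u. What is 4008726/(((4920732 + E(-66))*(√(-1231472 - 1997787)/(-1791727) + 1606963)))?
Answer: 60468587035428141615731/119276040148325761478912941580 + 399030144989*I*√3229259/2266244762818189468099345890020 ≈ 5.0696e-7 + 3.1641e-16*I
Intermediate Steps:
E(u) = u (E(u) = 0 + u = u)
4008726/(((4920732 + E(-66))*(√(-1231472 - 1997787)/(-1791727) + 1606963))) = 4008726/(((4920732 - 66)*(√(-1231472 - 1997787)/(-1791727) + 1606963))) = 4008726/((4920666*(√(-3229259)*(-1/1791727) + 1606963))) = 4008726/((4920666*((I*√3229259)*(-1/1791727) + 1606963))) = 4008726/((4920666*(-I*√3229259/1791727 + 1606963))) = 4008726/((4920666*(1606963 - I*√3229259/1791727))) = 4008726/(7907328197358 - 4920666*I*√3229259/1791727)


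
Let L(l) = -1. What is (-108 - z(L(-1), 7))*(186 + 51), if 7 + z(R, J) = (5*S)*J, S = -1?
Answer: -15642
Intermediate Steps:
z(R, J) = -7 - 5*J (z(R, J) = -7 + (5*(-1))*J = -7 - 5*J)
(-108 - z(L(-1), 7))*(186 + 51) = (-108 - (-7 - 5*7))*(186 + 51) = (-108 - (-7 - 35))*237 = (-108 - 1*(-42))*237 = (-108 + 42)*237 = -66*237 = -15642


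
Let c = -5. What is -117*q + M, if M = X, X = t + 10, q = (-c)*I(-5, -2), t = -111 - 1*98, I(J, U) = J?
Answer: 2726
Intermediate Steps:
t = -209 (t = -111 - 98 = -209)
q = -25 (q = -1*(-5)*(-5) = 5*(-5) = -25)
X = -199 (X = -209 + 10 = -199)
M = -199
-117*q + M = -117*(-25) - 199 = 2925 - 199 = 2726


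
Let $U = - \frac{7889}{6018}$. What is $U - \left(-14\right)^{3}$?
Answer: $\frac{16505503}{6018} \approx 2742.7$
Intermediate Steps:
$U = - \frac{7889}{6018}$ ($U = \left(-7889\right) \frac{1}{6018} = - \frac{7889}{6018} \approx -1.3109$)
$U - \left(-14\right)^{3} = - \frac{7889}{6018} - \left(-14\right)^{3} = - \frac{7889}{6018} - -2744 = - \frac{7889}{6018} + 2744 = \frac{16505503}{6018}$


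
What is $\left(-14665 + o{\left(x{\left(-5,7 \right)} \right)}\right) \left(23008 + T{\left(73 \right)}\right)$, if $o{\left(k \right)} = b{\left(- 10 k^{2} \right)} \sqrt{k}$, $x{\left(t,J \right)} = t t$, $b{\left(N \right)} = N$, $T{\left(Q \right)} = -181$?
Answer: $-1048101705$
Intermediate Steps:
$x{\left(t,J \right)} = t^{2}$
$o{\left(k \right)} = - 10 k^{\frac{5}{2}}$ ($o{\left(k \right)} = - 10 k^{2} \sqrt{k} = - 10 k^{\frac{5}{2}}$)
$\left(-14665 + o{\left(x{\left(-5,7 \right)} \right)}\right) \left(23008 + T{\left(73 \right)}\right) = \left(-14665 - 10 \left(\left(-5\right)^{2}\right)^{\frac{5}{2}}\right) \left(23008 - 181\right) = \left(-14665 - 10 \cdot 25^{\frac{5}{2}}\right) 22827 = \left(-14665 - 31250\right) 22827 = \left(-45915\right) 22827 = -1048101705$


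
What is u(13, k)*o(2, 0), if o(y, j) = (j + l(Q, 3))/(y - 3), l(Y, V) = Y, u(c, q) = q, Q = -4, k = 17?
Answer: 68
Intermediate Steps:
o(y, j) = (-4 + j)/(-3 + y) (o(y, j) = (j - 4)/(y - 3) = (-4 + j)/(-3 + y))
u(13, k)*o(2, 0) = 17*((-4 + 0)/(-3 + 2)) = 17*(-4/(-1)) = 17*(-1*(-4)) = 17*4 = 68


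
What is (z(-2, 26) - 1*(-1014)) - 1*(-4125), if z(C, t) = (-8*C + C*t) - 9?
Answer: 5094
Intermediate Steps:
z(C, t) = -9 - 8*C + C*t
(z(-2, 26) - 1*(-1014)) - 1*(-4125) = ((-9 - 8*(-2) - 2*26) - 1*(-1014)) - 1*(-4125) = ((-9 + 16 - 52) + 1014) + 4125 = (-45 + 1014) + 4125 = 969 + 4125 = 5094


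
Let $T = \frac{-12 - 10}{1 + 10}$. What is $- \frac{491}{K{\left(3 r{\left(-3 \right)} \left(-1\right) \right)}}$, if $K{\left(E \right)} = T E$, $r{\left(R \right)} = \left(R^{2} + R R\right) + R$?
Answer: $- \frac{491}{90} \approx -5.4556$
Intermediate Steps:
$r{\left(R \right)} = R + 2 R^{2}$ ($r{\left(R \right)} = \left(R^{2} + R^{2}\right) + R = 2 R^{2} + R = R + 2 R^{2}$)
$T = -2$ ($T = - \frac{22}{11} = \left(-22\right) \frac{1}{11} = -2$)
$K{\left(E \right)} = - 2 E$
$- \frac{491}{K{\left(3 r{\left(-3 \right)} \left(-1\right) \right)}} = - \frac{491}{\left(-2\right) 3 \left(- 3 \left(1 + 2 \left(-3\right)\right)\right) \left(-1\right)} = - \frac{491}{\left(-2\right) 3 \left(- 3 \left(1 - 6\right)\right) \left(-1\right)} = - \frac{491}{\left(-2\right) 3 \left(\left(-3\right) \left(-5\right)\right) \left(-1\right)} = - \frac{491}{\left(-2\right) 3 \cdot 15 \left(-1\right)} = - \frac{491}{\left(-2\right) 45 \left(-1\right)} = - \frac{491}{\left(-2\right) \left(-45\right)} = - \frac{491}{90}$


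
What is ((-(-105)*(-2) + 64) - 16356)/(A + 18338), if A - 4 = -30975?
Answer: 16502/12633 ≈ 1.3063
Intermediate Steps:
A = -30971 (A = 4 - 30975 = -30971)
((-(-105)*(-2) + 64) - 16356)/(A + 18338) = ((-(-105)*(-2) + 64) - 16356)/(-30971 + 18338) = ((-21*10 + 64) - 16356)/(-12633) = ((-210 + 64) - 16356)*(-1/12633) = (-146 - 16356)*(-1/12633) = -16502*(-1/12633) = 16502/12633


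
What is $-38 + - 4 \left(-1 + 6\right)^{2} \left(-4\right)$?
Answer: $362$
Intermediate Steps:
$-38 + - 4 \left(-1 + 6\right)^{2} \left(-4\right) = -38 + - 4 \cdot 5^{2} \left(-4\right) = -38 + \left(-4\right) 25 \left(-4\right) = -38 - -400 = -38 + 400 = 362$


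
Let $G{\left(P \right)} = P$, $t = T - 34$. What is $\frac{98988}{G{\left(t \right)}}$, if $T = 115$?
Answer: $\frac{32996}{27} \approx 1222.1$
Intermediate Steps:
$t = 81$ ($t = 115 - 34 = 81$)
$\frac{98988}{G{\left(t \right)}} = \frac{98988}{81} = 98988 \cdot \frac{1}{81} = \frac{32996}{27}$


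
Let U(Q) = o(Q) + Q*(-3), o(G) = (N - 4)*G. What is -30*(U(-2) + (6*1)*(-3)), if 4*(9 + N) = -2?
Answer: -450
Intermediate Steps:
N = -19/2 (N = -9 + (¼)*(-2) = -9 - ½ = -19/2 ≈ -9.5000)
o(G) = -27*G/2 (o(G) = (-19/2 - 4)*G = -27*G/2)
U(Q) = -33*Q/2 (U(Q) = -27*Q/2 + Q*(-3) = -27*Q/2 - 3*Q = -33*Q/2)
-30*(U(-2) + (6*1)*(-3)) = -30*(-33/2*(-2) + (6*1)*(-3)) = -30*(33 + 6*(-3)) = -30*(33 - 18) = -30*15 = -450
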